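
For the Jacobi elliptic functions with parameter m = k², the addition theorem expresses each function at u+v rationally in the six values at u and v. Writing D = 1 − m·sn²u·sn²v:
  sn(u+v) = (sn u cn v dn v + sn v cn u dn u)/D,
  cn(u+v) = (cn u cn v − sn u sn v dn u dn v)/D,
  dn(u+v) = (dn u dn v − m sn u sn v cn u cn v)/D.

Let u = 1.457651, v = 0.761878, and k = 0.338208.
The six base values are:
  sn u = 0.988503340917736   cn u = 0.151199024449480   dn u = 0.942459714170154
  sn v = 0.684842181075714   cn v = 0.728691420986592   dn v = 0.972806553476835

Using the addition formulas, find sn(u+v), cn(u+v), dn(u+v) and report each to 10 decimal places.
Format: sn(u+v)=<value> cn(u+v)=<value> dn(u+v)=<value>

m = k² = 0.114384651264
D = 1 − m·sn²u·sn²v = 0.9475790316949219
sn(u+v) = (sn u·cn v·dn v + sn v·cn u·dn u)/D = 0.7983154051892533/0.9475790316949219 = 0.8424789684943927
cn(u+v) = (cn u·cn v − sn u·sn v·dn u·dn v)/D = -0.5104885259684141/0.9475790316949219 = -0.5387292340727613
dn(u+v) = (dn u·dn v − m·sn u·sn v·cn u·cn v)/D = 0.9082994147059954/0.9475790316949219 = 0.9585473974464509

sn(u+v)=0.8424789685 cn(u+v)=-0.5387292341 dn(u+v)=0.9585473974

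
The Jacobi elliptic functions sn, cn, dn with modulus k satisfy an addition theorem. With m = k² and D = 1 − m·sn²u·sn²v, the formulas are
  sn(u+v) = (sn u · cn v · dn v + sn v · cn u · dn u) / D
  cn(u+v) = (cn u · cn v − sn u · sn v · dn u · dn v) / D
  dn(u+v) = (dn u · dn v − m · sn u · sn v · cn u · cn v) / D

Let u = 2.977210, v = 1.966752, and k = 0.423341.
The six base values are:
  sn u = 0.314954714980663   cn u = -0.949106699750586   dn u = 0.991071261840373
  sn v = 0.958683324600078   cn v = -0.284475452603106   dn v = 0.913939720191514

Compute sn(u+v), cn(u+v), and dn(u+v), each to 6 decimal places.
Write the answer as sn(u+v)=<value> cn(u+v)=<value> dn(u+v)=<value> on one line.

m = k² = 0.179217602281
D = 1 − m·sn²u·sn²v = 0.9836609335958428
sn(u+v) = (sn u·cn v·dn v + sn v·cn u·dn u)/D = -0.9836547241457973/0.9836609335958428 = -0.9999936874080962
cn(u+v) = (cn u·cn v − sn u·sn v·dn u·dn v)/D = -0.003495132086276438/0.9836609335958428 = -0.003553187858645289
dn(u+v) = (dn u·dn v − m·sn u·sn v·cn u·cn v)/D = 0.8911689352081572/0.9836609335958428 = 0.9059716664261796

sn(u+v)=-0.999994 cn(u+v)=-0.003553 dn(u+v)=0.905972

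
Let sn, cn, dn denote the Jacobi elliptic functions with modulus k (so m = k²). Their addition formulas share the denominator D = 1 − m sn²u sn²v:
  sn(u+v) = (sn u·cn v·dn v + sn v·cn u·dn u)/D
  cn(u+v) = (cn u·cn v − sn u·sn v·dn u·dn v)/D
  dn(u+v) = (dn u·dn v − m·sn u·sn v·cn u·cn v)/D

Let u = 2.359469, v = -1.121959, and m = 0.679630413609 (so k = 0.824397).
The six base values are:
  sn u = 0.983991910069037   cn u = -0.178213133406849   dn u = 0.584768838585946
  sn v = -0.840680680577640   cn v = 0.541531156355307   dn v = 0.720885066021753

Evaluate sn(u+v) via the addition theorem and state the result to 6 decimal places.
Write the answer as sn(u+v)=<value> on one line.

m = k² = 0.679630413609
D = 1 − m·sn²u·sn²v = 0.5349303535860746
sn(u+v) = (sn u·cn v·dn v + sn v·cn u·dn u)/D = 0.471742722879158/0.5349303535860746 = 0.8818769017624101

sn(u+v)=0.881877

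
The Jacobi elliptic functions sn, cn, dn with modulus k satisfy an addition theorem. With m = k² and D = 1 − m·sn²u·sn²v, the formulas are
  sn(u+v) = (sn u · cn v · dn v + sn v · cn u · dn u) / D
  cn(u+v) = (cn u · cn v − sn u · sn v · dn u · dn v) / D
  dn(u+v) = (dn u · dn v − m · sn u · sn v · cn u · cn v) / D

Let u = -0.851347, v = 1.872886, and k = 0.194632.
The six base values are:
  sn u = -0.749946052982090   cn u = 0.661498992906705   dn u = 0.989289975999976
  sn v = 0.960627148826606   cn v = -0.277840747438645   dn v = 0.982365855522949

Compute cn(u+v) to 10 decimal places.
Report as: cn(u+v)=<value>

cn(u+v)=0.5266988093

m = k² = 0.037881615424
D = 1 − m·sn²u·sn²v = 0.9803393328432458
cn(u+v) = (cn u·cn v − sn u·sn v·dn u·dn v)/D = 0.5163435593630428/0.9803393328432458 = 0.5266988093454423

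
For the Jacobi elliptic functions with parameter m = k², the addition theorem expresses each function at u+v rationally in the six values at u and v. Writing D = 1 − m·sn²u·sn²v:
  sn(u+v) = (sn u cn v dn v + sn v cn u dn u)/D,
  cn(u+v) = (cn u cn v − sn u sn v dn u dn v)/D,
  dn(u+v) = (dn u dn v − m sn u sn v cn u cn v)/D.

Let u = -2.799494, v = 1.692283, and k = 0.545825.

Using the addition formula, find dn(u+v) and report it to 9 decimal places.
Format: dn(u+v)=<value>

dn(u+v)=0.880134831

sn u = -0.5766748639737376, cn u = -0.8169737457598446, dn u = 0.9491701126716284
sn v = 0.9998539839639998, cn v = 0.0170883220743759, dn v = 0.8379511123316372
m = k² = 0.297924930625
D = 1 − m·sn²u·sn²v = 0.900952834074656
dn(u+v) = (dn u·dn v − m·sn u·sn v·cn u·cn v)/D = 0.7929599706311484/0.900952834074656 = 0.8801348313039893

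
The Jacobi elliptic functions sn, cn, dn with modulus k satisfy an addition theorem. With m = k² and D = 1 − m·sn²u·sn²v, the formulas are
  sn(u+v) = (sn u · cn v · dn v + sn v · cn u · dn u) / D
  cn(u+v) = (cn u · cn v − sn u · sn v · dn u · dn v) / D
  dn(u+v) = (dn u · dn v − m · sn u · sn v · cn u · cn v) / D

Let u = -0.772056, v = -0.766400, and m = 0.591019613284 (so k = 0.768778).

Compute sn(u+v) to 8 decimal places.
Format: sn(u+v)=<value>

sn(u+v)=-0.96617767

sn u = -0.6685208006103566, cn u = 0.7436934443379798, dn u = 0.8578236872856405
sn v = -0.6649011471823649, cn v = 0.7469313653044536, dn v = 0.8594847582121501
m = k² = 0.591019613284
D = 1 − m·sn²u·sn²v = 0.8832260671478706
sn(u+v) = (sn u·cn v·dn v + sn v·cn u·dn u)/D = -0.8533533003980166/0.8832260671478706 = -0.9661776663291656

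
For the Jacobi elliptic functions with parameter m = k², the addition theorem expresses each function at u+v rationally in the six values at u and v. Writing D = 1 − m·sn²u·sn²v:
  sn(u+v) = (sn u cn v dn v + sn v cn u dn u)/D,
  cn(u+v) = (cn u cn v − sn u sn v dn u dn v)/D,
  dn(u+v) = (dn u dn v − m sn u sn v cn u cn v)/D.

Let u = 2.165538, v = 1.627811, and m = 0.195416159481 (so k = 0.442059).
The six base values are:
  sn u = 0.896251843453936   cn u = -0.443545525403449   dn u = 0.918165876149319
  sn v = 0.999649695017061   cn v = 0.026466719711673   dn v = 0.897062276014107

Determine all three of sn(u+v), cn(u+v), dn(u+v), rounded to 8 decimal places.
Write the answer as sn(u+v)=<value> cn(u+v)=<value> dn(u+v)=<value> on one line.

sn(u+v)=-0.45760763 cn(u+v)=-0.88915424 dn(u+v)=0.97932575

m = k² = 0.195416159481
D = 1 − m·sn²u·sn²v = 0.8431385326064453
sn(u+v) = (sn u·cn v·dn v + sn v·cn u·dn u)/D = -0.3858266284129289/0.8431385326064453 = -0.4576076332559486
cn(u+v) = (cn u·cn v − sn u·sn v·dn u·dn v)/D = -0.7496801971329251/0.8431385326064453 = -0.8891542352066312
dn(u+v) = (dn u·dn v − m·sn u·sn v·cn u·cn v)/D = 0.8257072775824687/0.8431385326064453 = 0.9793257521156218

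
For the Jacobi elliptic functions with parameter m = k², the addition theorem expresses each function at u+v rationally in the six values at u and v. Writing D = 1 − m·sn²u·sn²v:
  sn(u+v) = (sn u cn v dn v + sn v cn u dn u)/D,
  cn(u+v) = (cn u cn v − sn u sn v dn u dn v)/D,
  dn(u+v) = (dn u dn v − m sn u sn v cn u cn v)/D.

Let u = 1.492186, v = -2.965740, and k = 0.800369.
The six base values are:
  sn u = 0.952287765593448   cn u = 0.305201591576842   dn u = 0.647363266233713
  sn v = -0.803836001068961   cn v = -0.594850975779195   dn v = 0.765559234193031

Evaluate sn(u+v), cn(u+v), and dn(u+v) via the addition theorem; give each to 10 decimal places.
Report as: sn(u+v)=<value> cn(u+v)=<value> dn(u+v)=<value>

sn(u+v)=-0.9485269939 cn(u+v)=0.3166962927 dn(u+v)=0.6508905279

m = k² = 0.640590536161
D = 1 − m·sn²u·sn²v = 0.6246366783210277
sn(u+v) = (sn u·cn v·dn v + sn v·cn u·dn u)/D = -0.5924847507849193/0.6246366783210277 = -0.9485269939278459
cn(u+v) = (cn u·cn v − sn u·sn v·dn u·dn v)/D = 0.1978201202892647/0.6246366783210277 = 0.3166962926688663
dn(u+v) = (dn u·dn v − m·sn u·sn v·cn u·cn v)/D = 0.406570097302654/0.6246366783210277 = 0.6508905279073287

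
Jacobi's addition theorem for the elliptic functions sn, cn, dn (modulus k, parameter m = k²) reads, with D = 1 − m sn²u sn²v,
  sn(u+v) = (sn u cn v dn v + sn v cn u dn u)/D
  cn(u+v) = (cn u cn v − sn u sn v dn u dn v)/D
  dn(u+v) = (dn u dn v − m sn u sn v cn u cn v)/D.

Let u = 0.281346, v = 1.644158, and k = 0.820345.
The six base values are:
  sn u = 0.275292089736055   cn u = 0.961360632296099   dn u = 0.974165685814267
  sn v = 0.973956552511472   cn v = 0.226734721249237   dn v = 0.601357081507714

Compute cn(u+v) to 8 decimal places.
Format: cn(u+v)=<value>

m = k² = 0.672965919025
D = 1 − m·sn²u·sn²v = 0.9516206862856194
cn(u+v) = (cn u·cn v − sn u·sn v·dn u·dn v)/D = 0.0609019073189116/0.9516206862856194 = 0.06399809104258218

cn(u+v)=0.06399809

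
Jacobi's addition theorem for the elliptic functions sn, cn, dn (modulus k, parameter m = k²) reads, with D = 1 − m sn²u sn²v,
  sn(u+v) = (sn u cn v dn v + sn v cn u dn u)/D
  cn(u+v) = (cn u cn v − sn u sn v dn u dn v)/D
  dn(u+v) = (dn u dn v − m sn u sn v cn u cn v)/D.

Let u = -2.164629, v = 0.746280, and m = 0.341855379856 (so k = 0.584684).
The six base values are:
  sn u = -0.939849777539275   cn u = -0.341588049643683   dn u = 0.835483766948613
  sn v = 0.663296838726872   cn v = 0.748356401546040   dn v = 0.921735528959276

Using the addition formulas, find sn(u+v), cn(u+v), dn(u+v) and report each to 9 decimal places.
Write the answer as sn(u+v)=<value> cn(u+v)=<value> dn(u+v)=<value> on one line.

m = k² = 0.341855379856
D = 1 − m·sn²u·sn²v = 0.8671458394195144
sn(u+v) = (sn u·cn v·dn v + sn v·cn u·dn u)/D = -0.837594988655347/0.8671458394195144 = -0.9659217061066114
cn(u+v) = (cn u·cn v − sn u·sn v·dn u·dn v)/D = 0.2244471915663535/0.8671458394195144 = 0.2588344213432462
dn(u+v) = (dn u·dn v − m·sn u·sn v·cn u·cn v)/D = 0.7156172248273937/0.8671458394195144 = 0.8252559054039201

sn(u+v)=-0.965921706 cn(u+v)=0.258834421 dn(u+v)=0.825255905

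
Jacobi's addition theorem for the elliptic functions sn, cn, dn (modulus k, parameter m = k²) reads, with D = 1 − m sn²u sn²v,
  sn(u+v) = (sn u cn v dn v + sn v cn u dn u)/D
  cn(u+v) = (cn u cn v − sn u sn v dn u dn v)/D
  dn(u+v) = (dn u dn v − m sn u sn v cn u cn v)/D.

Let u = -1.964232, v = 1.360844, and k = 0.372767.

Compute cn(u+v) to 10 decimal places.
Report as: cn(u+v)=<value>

cn(u+v)=0.8260877103

sn u = -0.9520752299611815, cn u = -0.3058639509559166, dn u = 0.9349034223357841
sn v = 0.9688494198624472, cn v = 0.2476505635612396, dn v = 0.9325057639197712
m = k² = 0.138955236289
D = 1 − m·sn²u·sn²v = 0.8817693664554127
cn(u+v) = (cn u·cn v − sn u·sn v·dn u·dn v)/D = 0.7284188369750856/0.8817693664554127 = 0.8260877103309062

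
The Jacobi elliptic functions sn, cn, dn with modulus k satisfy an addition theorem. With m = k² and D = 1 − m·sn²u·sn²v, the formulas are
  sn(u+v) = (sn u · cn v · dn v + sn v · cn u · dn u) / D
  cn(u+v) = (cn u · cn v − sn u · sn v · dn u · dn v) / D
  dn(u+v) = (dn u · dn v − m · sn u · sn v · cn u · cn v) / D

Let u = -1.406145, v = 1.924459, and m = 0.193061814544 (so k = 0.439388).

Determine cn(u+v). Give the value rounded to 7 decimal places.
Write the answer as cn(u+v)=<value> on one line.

cn(u+v)=0.8707471

sn u = -0.974789800545212, cn u = 0.2231251773176345, dn u = 0.903631417072697
sn v = 0.9709610929922953, cn v = -0.2392374466825944, dn v = 0.9044268863052163
m = k² = 0.193061814544
D = 1 − m·sn²u·sn²v = 0.8270494321997723
cn(u+v) = (cn u·cn v − sn u·sn v·dn u·dn v)/D = 0.7201508658915716/0.8270494321997723 = 0.8707470652342101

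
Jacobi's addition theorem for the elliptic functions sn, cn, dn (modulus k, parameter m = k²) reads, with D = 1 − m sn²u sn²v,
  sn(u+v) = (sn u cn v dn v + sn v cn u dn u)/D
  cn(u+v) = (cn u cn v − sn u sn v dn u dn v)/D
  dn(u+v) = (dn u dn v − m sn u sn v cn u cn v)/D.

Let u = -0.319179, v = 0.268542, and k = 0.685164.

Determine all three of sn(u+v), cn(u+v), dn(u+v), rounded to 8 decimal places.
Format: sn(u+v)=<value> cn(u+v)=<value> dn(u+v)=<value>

sn u = -0.3114244402205438, cn u = 0.9502709182298072, dn u = 0.9769699763823284
sn v = 0.2638879878970312, cn v = 0.9645533317778008, dn v = 0.9835186788851291
m = k² = 0.469449706896
D = 1 − m·sn²u·sn²v = 0.9968294566128972
sn(u+v) = (sn u·cn v·dn v + sn v·cn u·dn u)/D = -0.05044477699362676/0.9968294566128972 = -0.05060522304891736
cn(u+v) = (cn u·cn v − sn u·sn v·dn u·dn v)/D = 0.9955522537994814/0.9968294566128972 = 0.9987187348799307
dn(u+v) = (dn u·dn v − m·sn u·sn v·cn u·cn v)/D = 0.996230078039891/0.9968294566128972 = 0.9993987150268987

sn(u+v)=-0.05060522 cn(u+v)=0.99871873 dn(u+v)=0.99939872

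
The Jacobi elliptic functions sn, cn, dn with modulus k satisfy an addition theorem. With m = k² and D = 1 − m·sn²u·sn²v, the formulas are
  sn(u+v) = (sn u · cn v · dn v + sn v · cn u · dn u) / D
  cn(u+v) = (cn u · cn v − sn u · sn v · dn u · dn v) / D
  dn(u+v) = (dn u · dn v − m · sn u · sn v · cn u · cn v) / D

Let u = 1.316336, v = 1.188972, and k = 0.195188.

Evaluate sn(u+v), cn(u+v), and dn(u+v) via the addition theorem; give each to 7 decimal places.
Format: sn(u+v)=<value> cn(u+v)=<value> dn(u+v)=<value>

sn(u+v)=0.6171726 cn(u+v)=-0.7868278 dn(u+v)=0.9927176

sn u = 0.9651754771161186, cn u = 0.26160332255855, dn u = 0.9820941681274094
sn v = 0.9249641208280461, cn v = 0.3800544371281563, dn v = 0.9835672948476958
m = k² = 0.038098355344
D = 1 − m·sn²u·sn²v = 0.96963533040618
sn(u+v) = (sn u·cn v·dn v + sn v·cn u·dn u)/D = 0.5984323376491487/0.96963533040618 = 0.6171725790957572
cn(u+v) = (cn u·cn v − sn u·sn v·dn u·dn v)/D = -0.7629360466170654/0.96963533040618 = -0.7868278131918643
dn(u+v) = (dn u·dn v − m·sn u·sn v·cn u·cn v)/D = 0.9625740713563972/0.96963533040618 = 0.9927176136962492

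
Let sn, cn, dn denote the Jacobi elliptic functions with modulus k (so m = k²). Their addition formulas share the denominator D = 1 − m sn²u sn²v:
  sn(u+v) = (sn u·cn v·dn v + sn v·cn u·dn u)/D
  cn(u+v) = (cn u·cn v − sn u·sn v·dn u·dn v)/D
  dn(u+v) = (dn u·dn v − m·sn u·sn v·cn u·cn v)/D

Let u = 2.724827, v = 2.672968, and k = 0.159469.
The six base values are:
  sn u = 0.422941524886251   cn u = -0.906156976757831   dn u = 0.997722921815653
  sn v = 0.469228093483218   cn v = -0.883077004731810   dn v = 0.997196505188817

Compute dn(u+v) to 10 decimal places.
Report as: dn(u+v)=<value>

m = k² = 0.025430361961
D = 1 − m·sn²u·sn²v = 0.9989984302307311
dn(u+v) = (dn u·dn v − m·sn u·sn v·cn u·cn v)/D = 0.9908873219223808/0.9989984302307311 = 0.9918807597060219

dn(u+v)=0.9918807597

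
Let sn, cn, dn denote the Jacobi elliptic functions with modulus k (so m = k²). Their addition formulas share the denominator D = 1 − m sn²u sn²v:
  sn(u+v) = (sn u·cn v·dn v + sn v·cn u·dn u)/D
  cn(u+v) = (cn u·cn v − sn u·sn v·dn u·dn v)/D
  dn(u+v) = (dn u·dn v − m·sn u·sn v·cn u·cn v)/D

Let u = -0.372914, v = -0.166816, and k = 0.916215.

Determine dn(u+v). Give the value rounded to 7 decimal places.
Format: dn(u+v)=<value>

dn(u+v)=0.8907001

sn u = -0.3577842545256607, cn u = 0.9338042767162278, dn u = 0.944744607588894
sn v = -0.1654071907053782, cn v = 0.9862253602817941, dn v = 0.988449815228693
m = k² = 0.839449926225
D = 1 − m·sn²u·sn²v = 0.9970600089070508
dn(u+v) = (dn u·dn v − m·sn u·sn v·cn u·cn v)/D = 0.8880814391296258/0.9970600089070508 = 0.8907000894591247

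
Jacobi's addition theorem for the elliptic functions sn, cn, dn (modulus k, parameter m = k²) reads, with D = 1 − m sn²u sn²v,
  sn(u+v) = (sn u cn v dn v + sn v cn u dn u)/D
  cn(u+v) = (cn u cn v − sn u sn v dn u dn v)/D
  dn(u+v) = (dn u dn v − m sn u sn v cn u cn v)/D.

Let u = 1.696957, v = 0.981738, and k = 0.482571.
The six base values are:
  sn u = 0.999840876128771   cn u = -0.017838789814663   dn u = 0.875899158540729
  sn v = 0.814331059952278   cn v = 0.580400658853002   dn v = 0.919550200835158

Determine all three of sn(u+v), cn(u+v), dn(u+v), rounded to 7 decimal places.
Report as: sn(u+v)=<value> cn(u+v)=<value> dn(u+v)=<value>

m = k² = 0.232874770041
D = 1 − m·sn²u·sn²v = 0.8456217141261951
sn(u+v) = (sn u·cn v·dn v + sn v·cn u·dn u)/D = 0.5208987094731514/0.8456217141261951 = 0.6159949546842123
cn(u+v) = (cn u·cn v − sn u·sn v·dn u·dn v)/D = -0.666138587585894/0.8456217141261951 = -0.7877500973047197
dn(u+v) = (dn u·dn v − m·sn u·sn v·cn u·cn v)/D = 0.8073963706026136/0.8456217141261951 = 0.9547961660810935

sn(u+v)=0.6159950 cn(u+v)=-0.7877501 dn(u+v)=0.9547962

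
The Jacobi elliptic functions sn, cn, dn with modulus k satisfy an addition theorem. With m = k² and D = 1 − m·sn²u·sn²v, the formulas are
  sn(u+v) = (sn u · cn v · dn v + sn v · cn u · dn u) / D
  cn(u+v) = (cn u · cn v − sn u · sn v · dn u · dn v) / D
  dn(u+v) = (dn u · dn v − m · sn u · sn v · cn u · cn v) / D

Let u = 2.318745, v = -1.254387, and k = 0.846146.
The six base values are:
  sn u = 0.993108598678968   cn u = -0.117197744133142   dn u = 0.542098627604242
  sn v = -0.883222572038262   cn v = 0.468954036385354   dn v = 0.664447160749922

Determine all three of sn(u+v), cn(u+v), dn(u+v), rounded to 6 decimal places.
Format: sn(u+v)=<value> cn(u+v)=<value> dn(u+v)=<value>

m = k² = 0.715963053316
D = 1 − m·sn²u·sn²v = 0.449161337699431
sn(u+v) = (sn u·cn v·dn v + sn v·cn u·dn u)/D = 0.3655613972990839/0.449161337699431 = 0.8138754755061078
cn(u+v) = (cn u·cn v − sn u·sn v·dn u·dn v)/D = 0.2609804055646394/0.449161337699431 = 0.5810393363359376
dn(u+v) = (dn u·dn v − m·sn u·sn v·cn u·cn v)/D = 0.3256809602344731/0.449161337699431 = 0.7250868071205446

sn(u+v)=0.813875 cn(u+v)=0.581039 dn(u+v)=0.725087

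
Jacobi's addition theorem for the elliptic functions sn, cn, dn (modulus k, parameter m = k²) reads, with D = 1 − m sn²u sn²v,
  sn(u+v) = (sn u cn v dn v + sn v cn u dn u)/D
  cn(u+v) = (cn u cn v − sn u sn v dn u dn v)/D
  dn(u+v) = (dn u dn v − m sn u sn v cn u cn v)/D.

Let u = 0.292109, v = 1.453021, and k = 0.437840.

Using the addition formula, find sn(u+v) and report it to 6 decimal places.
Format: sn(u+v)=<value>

sn u = 0.2872232807507018, cn u = 0.9578636578317415, dn u = 0.9920609685728379
sn v = 0.9834393616483239, cn v = 0.181237473941614, dn v = 0.9025480793195016
m = k² = 0.1917038656
D = 1 − m·sn²u·sn²v = 0.9847044421556207
sn(u+v) = (sn u·cn v·dn v + sn v·cn u·dn u)/D = 0.9815049515843655/0.9847044421556207 = 0.9967508112746489

sn(u+v)=0.996751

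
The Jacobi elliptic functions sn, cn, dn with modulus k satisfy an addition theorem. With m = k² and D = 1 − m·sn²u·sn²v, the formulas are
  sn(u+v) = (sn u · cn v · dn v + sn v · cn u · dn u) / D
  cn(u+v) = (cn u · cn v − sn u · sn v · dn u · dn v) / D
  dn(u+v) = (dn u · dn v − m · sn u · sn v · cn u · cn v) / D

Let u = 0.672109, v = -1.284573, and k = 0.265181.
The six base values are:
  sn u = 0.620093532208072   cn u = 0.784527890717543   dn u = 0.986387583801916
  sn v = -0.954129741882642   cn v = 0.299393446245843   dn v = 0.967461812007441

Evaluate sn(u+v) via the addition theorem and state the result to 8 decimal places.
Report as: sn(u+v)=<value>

m = k² = 0.070320962761
D = 1 − m·sn²u·sn²v = 0.9753841929748519
sn(u+v) = (sn u·cn v·dn v + sn v·cn u·dn u)/D = -0.5587407749846476/0.9753841929748519 = -0.5728417366294693

sn(u+v)=-0.57284174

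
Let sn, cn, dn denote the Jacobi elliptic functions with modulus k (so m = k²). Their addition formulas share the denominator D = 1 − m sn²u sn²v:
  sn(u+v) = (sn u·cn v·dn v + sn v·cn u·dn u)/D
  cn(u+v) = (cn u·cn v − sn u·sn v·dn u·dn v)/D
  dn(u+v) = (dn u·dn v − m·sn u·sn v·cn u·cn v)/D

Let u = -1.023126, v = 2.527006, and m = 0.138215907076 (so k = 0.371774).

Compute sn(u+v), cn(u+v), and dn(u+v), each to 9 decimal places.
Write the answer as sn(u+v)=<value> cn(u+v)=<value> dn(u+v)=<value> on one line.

sn u = -0.8431783028038581, cn u = 0.5376340295040906, dn u = 0.9495975195817265
sn v = 0.6626674949629083, cn v = -0.7489137407736514, dn v = 0.9691777423604682
m = k² = 0.138215907076
D = 1 − m·sn²u·sn²v = 0.9568492638088987
sn(u+v) = (sn u·cn v·dn v + sn v·cn u·dn u)/D = 0.9503201261668014/0.9568492638088987 = 0.993176419851015
cn(u+v) = (cn u·cn v − sn u·sn v·dn u·dn v)/D = 0.1115892981156619/0.9568492638088987 = 0.1166216062825424
dn(u+v) = (dn u·dn v − m·sn u·sn v·cn u·cn v)/D = 0.8892337009734144/0.9568492638088987 = 0.9293351989776015

sn(u+v)=0.993176420 cn(u+v)=0.116621606 dn(u+v)=0.929335199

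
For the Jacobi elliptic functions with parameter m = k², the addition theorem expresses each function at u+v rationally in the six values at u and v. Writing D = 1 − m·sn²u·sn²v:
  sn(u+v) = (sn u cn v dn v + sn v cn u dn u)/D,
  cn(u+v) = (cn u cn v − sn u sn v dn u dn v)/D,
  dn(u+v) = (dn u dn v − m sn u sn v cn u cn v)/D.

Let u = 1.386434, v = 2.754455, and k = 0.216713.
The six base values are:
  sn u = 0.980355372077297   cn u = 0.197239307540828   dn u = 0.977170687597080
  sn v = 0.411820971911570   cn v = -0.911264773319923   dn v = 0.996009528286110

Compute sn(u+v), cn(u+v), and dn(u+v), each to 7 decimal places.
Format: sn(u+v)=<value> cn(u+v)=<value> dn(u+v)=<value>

sn(u+v)=-0.8166772 cn(u+v)=-0.5770947 dn(u+v)=0.9842136

m = k² = 0.046964524369
D = 1 − m·sn²u·sn²v = 0.992344846336255
sn(u+v) = (sn u·cn v·dn v + sn v·cn u·dn u)/D = -0.8104254545627909/0.992344846336255 = -0.8166772443620664
cn(u+v) = (cn u·cn v − sn u·sn v·dn u·dn v)/D = -0.5726769391610065/0.992344846336255 = -0.5770946876736795
dn(u+v) = (dn u·dn v − m·sn u·sn v·cn u·cn v)/D = 0.9766793186359515/0.992344846336255 = 0.9842136251746148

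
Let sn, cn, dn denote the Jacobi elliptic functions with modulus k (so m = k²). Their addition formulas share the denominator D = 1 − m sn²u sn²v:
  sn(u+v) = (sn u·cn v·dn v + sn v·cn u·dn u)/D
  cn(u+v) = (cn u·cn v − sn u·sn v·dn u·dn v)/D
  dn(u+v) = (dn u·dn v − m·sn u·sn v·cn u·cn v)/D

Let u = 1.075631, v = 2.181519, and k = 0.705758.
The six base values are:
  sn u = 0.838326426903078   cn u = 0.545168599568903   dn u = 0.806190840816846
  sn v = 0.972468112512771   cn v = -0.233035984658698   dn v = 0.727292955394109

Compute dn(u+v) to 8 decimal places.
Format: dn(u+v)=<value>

m = k² = 0.498094354564
D = 1 − m·sn²u·sn²v = 0.6689537503133805
dn(u+v) = (dn u·dn v − m·sn u·sn v·cn u·cn v)/D = 0.6379255460386649/0.6689537503133805 = 0.9536168169171934

dn(u+v)=0.95361682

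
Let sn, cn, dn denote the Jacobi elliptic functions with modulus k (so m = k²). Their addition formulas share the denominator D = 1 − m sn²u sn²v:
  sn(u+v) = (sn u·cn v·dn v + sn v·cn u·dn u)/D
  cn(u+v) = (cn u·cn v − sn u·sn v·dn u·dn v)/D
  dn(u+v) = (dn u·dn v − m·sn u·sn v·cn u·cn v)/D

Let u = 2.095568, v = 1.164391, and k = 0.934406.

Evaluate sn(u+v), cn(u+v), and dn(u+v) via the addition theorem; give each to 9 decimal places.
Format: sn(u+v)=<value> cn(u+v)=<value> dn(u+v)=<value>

sn u = 0.9909244694385997, cn u = 0.1344198492330271, dn u = 0.3777055319138757
sn v = 0.8363818738614982, cn v = 0.548147207487121, dn v = 0.6238798863177304
m = k² = 0.873114572836
D = 1 − m·sn²u·sn²v = 0.4002620001681373
sn(u+v) = (sn u·cn v·dn v + sn v·cn u·dn u)/D = 0.3813384305742946/0.4002620001681373 = 0.9527220430970377
cn(u+v) = (cn u·cn v − sn u·sn v·dn u·dn v)/D = -0.1216168990960213/0.4002620001681373 = -0.3038432302964906
dn(u+v) = (dn u·dn v − m·sn u·sn v·cn u·cn v)/D = 0.182324496173784/0.4002620001681373 = 0.4555128793070421

sn(u+v)=0.952722043 cn(u+v)=-0.303843230 dn(u+v)=0.455512879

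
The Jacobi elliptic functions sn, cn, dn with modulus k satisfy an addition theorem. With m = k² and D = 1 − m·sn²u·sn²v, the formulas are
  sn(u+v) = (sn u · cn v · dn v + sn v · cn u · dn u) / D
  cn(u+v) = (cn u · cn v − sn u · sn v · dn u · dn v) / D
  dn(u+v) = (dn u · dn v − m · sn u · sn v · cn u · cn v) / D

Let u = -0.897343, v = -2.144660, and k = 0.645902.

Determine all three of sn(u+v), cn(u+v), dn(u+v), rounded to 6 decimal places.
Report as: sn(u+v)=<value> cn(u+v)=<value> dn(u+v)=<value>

sn u = -0.7544974172133826, cn u = 0.6563030149392389, dn u = 0.873217106776599
sn v = -0.9628633141453863, cn v = -0.2699893299242826, dn v = 0.7830844842405722
m = k² = 0.417189393604
D = 1 − m·sn²u·sn²v = 0.7798199055790269
sn(u+v) = (sn u·cn v·dn v + sn v·cn u·dn u)/D = -0.3922929647914054/0.7798199055790269 = -0.5030558491580469
cn(u+v) = (cn u·cn v − sn u·sn v·dn u·dn v)/D = -0.6739623987378314/0.7798199055790269 = -0.8642539051852044
dn(u+v) = (dn u·dn v − m·sn u·sn v·cn u·cn v)/D = 0.7375067704487546/0.7798199055790269 = 0.9457398627201568

sn(u+v)=-0.503056 cn(u+v)=-0.864254 dn(u+v)=0.945740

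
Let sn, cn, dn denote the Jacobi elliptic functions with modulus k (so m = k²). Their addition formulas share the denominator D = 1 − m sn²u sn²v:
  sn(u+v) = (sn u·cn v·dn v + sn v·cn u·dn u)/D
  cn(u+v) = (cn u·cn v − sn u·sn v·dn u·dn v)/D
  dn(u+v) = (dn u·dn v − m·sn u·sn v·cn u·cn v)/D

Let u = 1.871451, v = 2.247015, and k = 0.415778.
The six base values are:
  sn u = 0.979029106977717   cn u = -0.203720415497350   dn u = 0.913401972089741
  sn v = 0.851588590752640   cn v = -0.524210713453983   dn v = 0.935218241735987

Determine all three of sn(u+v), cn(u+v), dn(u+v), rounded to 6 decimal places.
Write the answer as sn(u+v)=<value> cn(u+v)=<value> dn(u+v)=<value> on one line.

m = k² = 0.172871345284
D = 1 − m·sn²u·sn²v = 0.8798361352470105
sn(u+v) = (sn u·cn v·dn v + sn v·cn u·dn u)/D = -0.6384328492857723/0.8798361352470105 = -0.7256269931520086
cn(u+v) = (cn u·cn v − sn u·sn v·dn u·dn v)/D = -0.6054049238643887/0.8798361352470105 = -0.6880882696349174
dn(u+v) = (dn u·dn v − m·sn u·sn v·cn u·cn v)/D = 0.8388384046236683/0.8798361352470105 = 0.9534029929200029

sn(u+v)=-0.725627 cn(u+v)=-0.688088 dn(u+v)=0.953403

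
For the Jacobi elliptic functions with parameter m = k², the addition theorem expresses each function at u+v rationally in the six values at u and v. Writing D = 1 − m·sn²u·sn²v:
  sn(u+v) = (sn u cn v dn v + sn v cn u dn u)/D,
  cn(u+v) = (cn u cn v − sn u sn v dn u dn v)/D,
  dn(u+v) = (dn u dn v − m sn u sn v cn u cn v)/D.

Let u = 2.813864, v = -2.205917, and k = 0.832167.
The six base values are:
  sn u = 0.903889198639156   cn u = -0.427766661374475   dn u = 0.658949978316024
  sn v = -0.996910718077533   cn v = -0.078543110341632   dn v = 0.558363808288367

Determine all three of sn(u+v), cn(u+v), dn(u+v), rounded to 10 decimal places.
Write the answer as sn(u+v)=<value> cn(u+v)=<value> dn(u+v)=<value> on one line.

sn(u+v)=0.5514334479 cn(u+v)=0.8342188877 dn(u+v)=0.8884958163

m = k² = 0.692501915889
D = 1 − m·sn²u·sn²v = 0.4377054125504092
sn(u+v) = (sn u·cn v·dn v + sn v·cn u·dn u)/D = 0.2413654047928728/0.4377054125504092 = 0.5514334478673497
cn(u+v) = (cn u·cn v − sn u·sn v·dn u·dn v)/D = 0.3651421223922221/0.4377054125504092 = 0.8342188876866352
dn(u+v) = (dn u·dn v − m·sn u·sn v·cn u·cn v)/D = 0.388899427821172/0.4377054125504092 = 0.8884958162960428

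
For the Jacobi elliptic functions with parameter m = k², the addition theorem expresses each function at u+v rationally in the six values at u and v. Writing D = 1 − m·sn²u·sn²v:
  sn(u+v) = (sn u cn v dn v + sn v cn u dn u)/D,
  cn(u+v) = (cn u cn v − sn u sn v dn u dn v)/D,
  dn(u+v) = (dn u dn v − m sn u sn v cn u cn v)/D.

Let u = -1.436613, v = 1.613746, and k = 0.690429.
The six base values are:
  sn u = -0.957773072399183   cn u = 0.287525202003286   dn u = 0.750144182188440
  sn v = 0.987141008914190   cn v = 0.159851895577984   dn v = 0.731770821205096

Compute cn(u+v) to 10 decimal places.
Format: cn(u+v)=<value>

m = k² = 0.476692204041
D = 1 − m·sn²u·sn²v = 0.5738900421665576
cn(u+v) = (cn u·cn v − sn u·sn v·dn u·dn v)/D = 0.5649546283902983/0.5738900421665576 = 0.9844300944088067

cn(u+v)=0.9844300944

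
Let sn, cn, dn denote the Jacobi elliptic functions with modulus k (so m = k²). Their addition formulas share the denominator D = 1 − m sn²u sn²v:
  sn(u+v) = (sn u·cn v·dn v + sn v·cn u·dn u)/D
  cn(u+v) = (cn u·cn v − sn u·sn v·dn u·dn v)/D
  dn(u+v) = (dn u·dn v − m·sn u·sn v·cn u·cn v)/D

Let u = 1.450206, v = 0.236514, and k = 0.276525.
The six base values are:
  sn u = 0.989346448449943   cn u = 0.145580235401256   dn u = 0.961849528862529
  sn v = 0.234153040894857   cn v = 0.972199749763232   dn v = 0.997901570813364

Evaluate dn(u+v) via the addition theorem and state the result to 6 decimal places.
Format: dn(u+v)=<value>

m = k² = 0.076466075625
D = 1 − m·sn²u·sn²v = 0.9958963982661017
dn(u+v) = (dn u·dn v − m·sn u·sn v·cn u·cn v)/D = 0.9573240368684589/0.9958963982661017 = 0.9612687007757042

dn(u+v)=0.961269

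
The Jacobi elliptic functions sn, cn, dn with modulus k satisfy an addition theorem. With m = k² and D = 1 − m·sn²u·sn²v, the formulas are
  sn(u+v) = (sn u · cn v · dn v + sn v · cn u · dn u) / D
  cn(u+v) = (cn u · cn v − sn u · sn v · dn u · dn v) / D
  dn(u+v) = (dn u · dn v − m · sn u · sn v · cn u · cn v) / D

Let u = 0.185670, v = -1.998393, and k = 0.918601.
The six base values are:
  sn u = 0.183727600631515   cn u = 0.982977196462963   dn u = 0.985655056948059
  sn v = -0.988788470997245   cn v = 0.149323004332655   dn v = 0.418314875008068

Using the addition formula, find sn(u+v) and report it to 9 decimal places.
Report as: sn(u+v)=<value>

sn(u+v)=-0.973652735

m = k² = 0.843827797201
D = 1 − m·sn²u·sn²v = 0.9721510117027885
sn(u+v) = (sn u·cn v·dn v + sn v·cn u·dn u)/D = -0.9465374911271222/0.9721510117027885 = -0.9736527347425145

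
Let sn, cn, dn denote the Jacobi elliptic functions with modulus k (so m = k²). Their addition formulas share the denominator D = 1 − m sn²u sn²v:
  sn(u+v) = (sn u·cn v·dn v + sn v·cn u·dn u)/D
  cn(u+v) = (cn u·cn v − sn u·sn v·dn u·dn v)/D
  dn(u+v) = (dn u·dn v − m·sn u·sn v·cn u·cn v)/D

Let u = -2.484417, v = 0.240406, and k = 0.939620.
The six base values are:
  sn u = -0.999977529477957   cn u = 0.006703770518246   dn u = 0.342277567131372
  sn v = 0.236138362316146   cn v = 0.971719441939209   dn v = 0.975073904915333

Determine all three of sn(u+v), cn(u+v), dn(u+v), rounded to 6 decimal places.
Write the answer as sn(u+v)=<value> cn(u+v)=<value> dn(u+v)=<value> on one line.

m = k² = 0.8828857444
D = 1 − m·sn²u·sn²v = 0.950771332509124
sn(u+v) = (sn u·cn v·dn v + sn v·cn u·dn u)/D = -0.9469351486115381/0.950771332509124 = -0.9959651876677202
cn(u+v) = (cn u·cn v − sn u·sn v·dn u·dn v)/D = 0.08532262915088488/0.950771332509124 = 0.08974043098850594
dn(u+v) = (dn u·dn v − m·sn u·sn v·cn u·cn v)/D = 0.3351039913464473/0.950771332509124 = 0.3524548752033723

sn(u+v)=-0.995965 cn(u+v)=0.089740 dn(u+v)=0.352455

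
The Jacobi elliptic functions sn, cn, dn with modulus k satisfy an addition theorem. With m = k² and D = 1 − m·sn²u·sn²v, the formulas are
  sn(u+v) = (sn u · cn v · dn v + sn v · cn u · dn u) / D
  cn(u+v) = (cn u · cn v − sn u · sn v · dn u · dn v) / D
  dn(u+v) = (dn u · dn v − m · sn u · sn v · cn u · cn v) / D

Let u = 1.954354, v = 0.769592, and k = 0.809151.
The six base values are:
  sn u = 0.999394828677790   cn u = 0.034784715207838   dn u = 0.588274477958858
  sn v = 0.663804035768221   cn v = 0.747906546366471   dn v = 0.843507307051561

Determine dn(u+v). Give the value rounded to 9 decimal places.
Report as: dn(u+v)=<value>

dn(u+v)=0.681198994

m = k² = 0.654725340801
D = 1 − m·sn²u·sn²v = 0.7118536497061426
dn(u+v) = (dn u·dn v − m·sn u·sn v·cn u·cn v)/D = 0.4849139903576264/0.7118536497061426 = 0.6811989944250503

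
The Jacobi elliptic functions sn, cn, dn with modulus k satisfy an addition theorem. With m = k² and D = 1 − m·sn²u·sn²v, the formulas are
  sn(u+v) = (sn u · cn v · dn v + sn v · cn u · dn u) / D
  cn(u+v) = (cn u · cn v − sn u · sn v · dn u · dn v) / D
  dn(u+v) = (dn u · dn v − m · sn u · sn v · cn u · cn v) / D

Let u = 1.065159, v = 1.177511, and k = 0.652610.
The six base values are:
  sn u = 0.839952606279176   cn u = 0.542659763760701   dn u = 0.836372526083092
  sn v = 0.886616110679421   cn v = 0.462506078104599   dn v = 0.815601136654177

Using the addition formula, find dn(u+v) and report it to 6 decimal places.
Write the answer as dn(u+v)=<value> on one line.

dn(u+v)=0.788877

m = k² = 0.4258998121
D = 1 − m·sn²u·sn²v = 0.7637954551717652
dn(u+v) = (dn u·dn v − m·sn u·sn v·cn u·cn v)/D = 0.6025409121818292/0.7637954551717652 = 0.7888773206254907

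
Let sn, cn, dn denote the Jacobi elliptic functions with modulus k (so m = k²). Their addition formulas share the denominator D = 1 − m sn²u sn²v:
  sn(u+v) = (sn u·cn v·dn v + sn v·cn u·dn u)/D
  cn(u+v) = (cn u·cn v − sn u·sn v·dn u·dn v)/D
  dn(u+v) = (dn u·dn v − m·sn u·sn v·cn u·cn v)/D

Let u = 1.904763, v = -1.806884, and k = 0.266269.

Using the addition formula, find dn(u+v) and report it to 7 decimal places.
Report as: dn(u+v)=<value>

sn u = 0.9570156564896731, cn u = -0.2900362619288146, dn u = 0.9669875552179488
sn v = -0.9801257282805577, cn v = -0.1983773090918072, dn v = 0.9653449925066954
m = k² = 0.070899180361
D = 1 − m·sn²u·sn²v = 0.9376203578329107
dn(u+v) = (dn u·dn v − m·sn u·sn v·cn u·cn v)/D = 0.9373029587664308/0.9376203578329107 = 0.9996614844549521

dn(u+v)=0.9996615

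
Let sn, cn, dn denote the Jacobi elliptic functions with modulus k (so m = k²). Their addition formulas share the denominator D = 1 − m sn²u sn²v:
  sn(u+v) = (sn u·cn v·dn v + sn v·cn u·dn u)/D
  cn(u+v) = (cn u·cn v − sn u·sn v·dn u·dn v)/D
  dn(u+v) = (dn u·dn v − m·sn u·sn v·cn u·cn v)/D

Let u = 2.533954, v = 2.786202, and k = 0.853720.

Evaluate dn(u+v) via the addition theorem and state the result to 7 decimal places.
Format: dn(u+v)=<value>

dn(u+v)=0.7148684

sn u = 0.9759169517995631, cn u = -0.2181423920063437, dn u = 0.5530322903656356
sn v = 0.9340146325125326, cn v = -0.3572347495030105, dn v = 0.6034683229261257
m = k² = 0.7288378384
D = 1 − m·sn²u·sn²v = 0.3944304976240445
dn(u+v) = (dn u·dn v − m·sn u·sn v·cn u·cn v)/D = 0.2819659123141035/0.3944304976240445 = 0.7148684343949039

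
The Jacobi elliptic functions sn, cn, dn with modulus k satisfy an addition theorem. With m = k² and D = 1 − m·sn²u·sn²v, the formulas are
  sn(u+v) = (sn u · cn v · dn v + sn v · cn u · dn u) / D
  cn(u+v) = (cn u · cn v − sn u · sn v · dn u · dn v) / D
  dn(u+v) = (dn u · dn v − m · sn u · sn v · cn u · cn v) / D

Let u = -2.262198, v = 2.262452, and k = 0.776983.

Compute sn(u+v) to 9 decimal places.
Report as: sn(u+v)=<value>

sn u = -0.9808282211827006, cn u = -0.1948743198360917, dn u = 0.6474748082334346
sn v = 0.9807961584345596, cn v = -0.1950356264891374, dn v = 0.6475041291081841
m = k² = 0.603702582289
D = 1 − m·sn²u·sn²v = 0.4413157191051279
sn(u+v) = (sn u·cn v·dn v + sn v·cn u·dn u)/D = 0.0001120941907197414/0.4413157191051279 = 0.0002539999956200039

sn(u+v)=0.000254000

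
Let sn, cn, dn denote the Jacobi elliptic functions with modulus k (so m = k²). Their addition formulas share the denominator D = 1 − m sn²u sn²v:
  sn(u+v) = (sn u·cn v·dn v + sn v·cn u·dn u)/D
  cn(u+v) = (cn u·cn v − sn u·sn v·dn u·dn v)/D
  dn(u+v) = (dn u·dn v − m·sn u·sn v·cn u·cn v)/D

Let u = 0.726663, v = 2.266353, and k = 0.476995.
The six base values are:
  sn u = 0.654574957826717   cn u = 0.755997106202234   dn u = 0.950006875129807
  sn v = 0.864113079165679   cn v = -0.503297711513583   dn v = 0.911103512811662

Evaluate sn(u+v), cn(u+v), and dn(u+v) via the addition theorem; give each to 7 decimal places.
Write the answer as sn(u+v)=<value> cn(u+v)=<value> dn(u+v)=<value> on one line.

sn(u+v)=0.3456062 cn(u+v)=-0.9383796 dn(u+v)=0.9863182

m = k² = 0.227524230025
D = 1 − m·sn²u·sn²v = 0.9272073410514876
sn(u+v) = (sn u·cn v·dn v + sn v·cn u·dn u)/D = 0.3204486500015691/0.9272073410514876 = 0.3456062477225088
cn(u+v) = (cn u·cn v − sn u·sn v·dn u·dn v)/D = -0.8700724774476787/0.9272073410514876 = -0.9383796254902212
dn(u+v) = (dn u·dn v − m·sn u·sn v·cn u·cn v)/D = 0.9145215120214718/0.9272073410514876 = 0.9863182392240019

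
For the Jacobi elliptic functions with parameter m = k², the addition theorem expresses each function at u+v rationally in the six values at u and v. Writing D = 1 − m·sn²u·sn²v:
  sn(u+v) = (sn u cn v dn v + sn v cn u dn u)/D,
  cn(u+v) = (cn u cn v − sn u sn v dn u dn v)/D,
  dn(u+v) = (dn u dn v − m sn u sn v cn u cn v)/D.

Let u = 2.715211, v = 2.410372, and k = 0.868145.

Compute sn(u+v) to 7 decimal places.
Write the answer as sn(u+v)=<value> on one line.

sn(u+v)=-0.6769089

sn u = 0.9598200594839347, cn u = -0.2806162030465385, dn u = 0.5528768370331965
sn v = 0.9923665371210903, cn v = -0.1233233797878393, dn v = 0.5077269483270752
m = k² = 0.753675741025
D = 1 − m·sn²u·sn²v = 0.3162325805123924
sn(u+v) = (sn u·cn v·dn v + sn v·cn u·dn u)/D = -0.2140606482535434/0.3162325805123924 = -0.6769089001098509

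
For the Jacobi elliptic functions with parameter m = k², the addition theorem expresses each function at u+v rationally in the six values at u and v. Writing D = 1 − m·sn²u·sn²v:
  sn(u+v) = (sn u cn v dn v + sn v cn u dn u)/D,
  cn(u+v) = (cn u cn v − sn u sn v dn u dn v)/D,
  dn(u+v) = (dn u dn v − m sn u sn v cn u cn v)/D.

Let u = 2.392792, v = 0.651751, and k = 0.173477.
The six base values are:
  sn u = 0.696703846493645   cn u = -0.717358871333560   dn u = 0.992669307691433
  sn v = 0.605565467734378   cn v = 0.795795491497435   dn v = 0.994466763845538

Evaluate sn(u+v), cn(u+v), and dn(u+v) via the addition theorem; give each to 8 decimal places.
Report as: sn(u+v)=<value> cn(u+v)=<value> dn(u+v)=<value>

m = k² = 0.030094269529
D = 1 − m·sn²u·sn²v = 0.9946432370761242
sn(u+v) = (sn u·cn v·dn v + sn v·cn u·dn u)/D = 0.1201427160879157/0.9946432370761242 = 0.1207897581861512
cn(u+v) = (cn u·cn v − sn u·sn v·dn u·dn v)/D = -0.9873605708312893/0.9946432370761242 = -0.9926781121377317
dn(u+v) = (dn u·dn v − m·sn u·sn v·cn u·cn v)/D = 0.9944248489364881/0.9946432370761242 = 0.999780435706497

sn(u+v)=0.12078976 cn(u+v)=-0.99267811 dn(u+v)=0.99978044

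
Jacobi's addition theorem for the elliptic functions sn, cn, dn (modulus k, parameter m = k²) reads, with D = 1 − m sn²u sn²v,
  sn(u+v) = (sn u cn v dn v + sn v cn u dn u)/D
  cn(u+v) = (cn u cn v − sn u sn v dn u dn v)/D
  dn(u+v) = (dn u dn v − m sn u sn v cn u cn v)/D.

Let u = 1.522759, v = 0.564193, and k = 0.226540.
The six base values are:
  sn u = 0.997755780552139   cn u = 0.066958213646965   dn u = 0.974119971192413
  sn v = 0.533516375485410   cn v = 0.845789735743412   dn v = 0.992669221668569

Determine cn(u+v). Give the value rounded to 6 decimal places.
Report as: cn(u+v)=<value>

cn(u+v)=-0.464869

m = k² = 0.0513203716
D = 1 − m·sn²u·sn²v = 0.9854576763666046
cn(u+v) = (cn u·cn v − sn u·sn v·dn u·dn v)/D = -0.4581087245765232/0.9854576763666046 = -0.4648690000219757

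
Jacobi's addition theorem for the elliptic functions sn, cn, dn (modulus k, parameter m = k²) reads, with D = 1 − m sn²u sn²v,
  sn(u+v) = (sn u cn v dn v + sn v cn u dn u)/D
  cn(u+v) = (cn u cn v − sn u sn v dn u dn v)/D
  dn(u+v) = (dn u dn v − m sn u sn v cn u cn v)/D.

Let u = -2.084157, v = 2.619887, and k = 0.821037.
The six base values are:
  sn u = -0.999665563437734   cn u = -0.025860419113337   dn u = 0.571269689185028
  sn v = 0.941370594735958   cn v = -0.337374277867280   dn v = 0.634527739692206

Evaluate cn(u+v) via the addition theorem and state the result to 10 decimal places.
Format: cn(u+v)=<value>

m = k² = 0.674101755369
D = 1 − m·sn²u·sn²v = 0.403024953404005
cn(u+v) = (cn u·cn v − sn u·sn v·dn u·dn v)/D = 0.3498446178603103/0.403024953404005 = 0.8680470400293428

cn(u+v)=0.8680470400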